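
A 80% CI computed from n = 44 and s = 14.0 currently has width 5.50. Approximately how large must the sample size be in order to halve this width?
n ≈ 176

CI width ∝ 1/√n
To reduce width by factor 2, need √n to grow by 2 → need 2² = 4 times as many samples.

Current: n = 44, width = 5.50
New: n = 176, width ≈ 2.71

Width reduced by factor of 5.50/2.71 = 2.03.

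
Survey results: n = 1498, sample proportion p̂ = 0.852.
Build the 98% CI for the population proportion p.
(0.831, 0.873)

Proportion CI:
SE = √(p̂(1-p̂)/n) = √(0.852 · 0.148 / 1498) = 0.00917

z* = 2.326
Margin = z* · SE = 2.326 · 0.00917 = 0.0213

CI: 0.852 ± 0.0213 = (0.831, 0.873)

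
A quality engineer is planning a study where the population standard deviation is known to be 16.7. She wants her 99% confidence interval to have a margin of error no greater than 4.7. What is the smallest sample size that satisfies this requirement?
n ≥ 84

For margin E ≤ 4.7:
n ≥ (z* · σ / E)²
n ≥ (2.576 · 16.7 / 4.7)²
n ≥ 83.78

Minimum n = 84 (rounding up)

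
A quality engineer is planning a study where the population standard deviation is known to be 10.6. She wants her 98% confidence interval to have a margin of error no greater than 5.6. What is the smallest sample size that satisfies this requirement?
n ≥ 20

For margin E ≤ 5.6:
n ≥ (z* · σ / E)²
n ≥ (2.326 · 10.6 / 5.6)²
n ≥ 19.38

Minimum n = 20 (rounding up)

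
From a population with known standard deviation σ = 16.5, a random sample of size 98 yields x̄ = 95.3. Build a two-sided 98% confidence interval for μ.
(91.42, 99.18)

z-interval (σ known):
z* = 2.326 for 98% confidence

Margin of error = z* · σ/√n = 2.326 · 16.5/√98 = 3.88

CI: (95.3 - 3.88, 95.3 + 3.88) = (91.42, 99.18)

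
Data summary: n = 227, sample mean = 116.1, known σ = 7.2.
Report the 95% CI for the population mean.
(115.16, 117.04)

z-interval (σ known):
z* = 1.960 for 95% confidence

Margin of error = z* · σ/√n = 1.960 · 7.2/√227 = 0.94

CI: (116.1 - 0.94, 116.1 + 0.94) = (115.16, 117.04)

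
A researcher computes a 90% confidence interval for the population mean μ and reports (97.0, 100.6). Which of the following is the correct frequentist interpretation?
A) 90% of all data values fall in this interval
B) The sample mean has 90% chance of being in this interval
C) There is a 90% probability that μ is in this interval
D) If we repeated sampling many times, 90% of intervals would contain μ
D

A) Wrong — a CI is about the parameter μ, not individual data values.
B) Wrong — x̄ is observed and sits in the interval by construction.
C) Wrong — μ is fixed; the randomness lives in the interval, not in μ.
D) Correct — this is the frequentist long-run coverage interpretation.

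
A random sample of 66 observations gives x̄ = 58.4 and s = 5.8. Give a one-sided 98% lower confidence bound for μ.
μ ≥ 56.90

Lower bound (one-sided):
t* = 2.096 (one-sided for 98%)
Lower bound = x̄ - t* · s/√n = 58.4 - 2.096 · 5.8/√66 = 56.90

We are 98% confident that μ ≥ 56.90.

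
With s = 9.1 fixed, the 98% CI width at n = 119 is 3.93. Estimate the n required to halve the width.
n ≈ 476

CI width ∝ 1/√n
To reduce width by factor 2, need √n to grow by 2 → need 2² = 4 times as many samples.

Current: n = 119, width = 3.93
New: n = 476, width ≈ 1.95

Width reduced by factor of 3.93/1.95 = 2.02.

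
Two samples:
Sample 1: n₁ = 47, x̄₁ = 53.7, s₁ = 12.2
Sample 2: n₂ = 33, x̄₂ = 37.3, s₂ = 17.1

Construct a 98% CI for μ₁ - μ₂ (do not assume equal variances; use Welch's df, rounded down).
(8.09, 24.71)

Difference: x̄₁ - x̄₂ = 16.40
SE = √(s₁²/n₁ + s₂²/n₂) = √(12.2²/47 + 17.1²/33) = 3.4681
df = 54.15 → 54 (Welch–Satterthwaite, rounded down)
t* = 2.397

CI: 16.40 ± 2.397 · 3.4681 = 16.40 ± 8.31 = (8.09, 24.71)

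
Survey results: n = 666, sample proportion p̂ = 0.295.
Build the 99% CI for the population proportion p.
(0.249, 0.341)

Proportion CI:
SE = √(p̂(1-p̂)/n) = √(0.295 · 0.705 / 666) = 0.01767

z* = 2.576
Margin = z* · SE = 2.576 · 0.01767 = 0.0455

CI: 0.295 ± 0.0455 = (0.249, 0.341)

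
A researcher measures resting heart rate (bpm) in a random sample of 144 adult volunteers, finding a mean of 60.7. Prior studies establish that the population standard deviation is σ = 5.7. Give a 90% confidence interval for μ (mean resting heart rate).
(59.92, 61.48)

z-interval (σ known):
z* = 1.645 for 90% confidence

Margin of error = z* · σ/√n = 1.645 · 5.7/√144 = 0.78

CI: (60.7 - 0.78, 60.7 + 0.78) = (59.92, 61.48)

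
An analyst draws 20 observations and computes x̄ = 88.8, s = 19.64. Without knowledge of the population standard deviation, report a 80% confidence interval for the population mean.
(82.97, 94.63)

t-interval (σ unknown):
df = n - 1 = 19
t* = 1.328 for 80% confidence

Margin of error = t* · s/√n = 1.328 · 19.64/√20 = 5.83

CI: (82.97, 94.63)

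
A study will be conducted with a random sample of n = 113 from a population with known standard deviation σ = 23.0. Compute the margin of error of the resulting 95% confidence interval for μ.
Margin of error = 4.24

Margin of error = z* · σ/√n
= 1.960 · 23.0/√113
= 1.960 · 23.0/10.6301
= 4.24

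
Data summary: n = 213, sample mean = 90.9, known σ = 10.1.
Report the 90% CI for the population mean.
(89.76, 92.04)

z-interval (σ known):
z* = 1.645 for 90% confidence

Margin of error = z* · σ/√n = 1.645 · 10.1/√213 = 1.14

CI: (90.9 - 1.14, 90.9 + 1.14) = (89.76, 92.04)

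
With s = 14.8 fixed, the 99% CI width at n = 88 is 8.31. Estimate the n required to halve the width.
n ≈ 352

CI width ∝ 1/√n
To reduce width by factor 2, need √n to grow by 2 → need 2² = 4 times as many samples.

Current: n = 88, width = 8.31
New: n = 352, width ≈ 4.09

Width reduced by factor of 8.31/4.09 = 2.03.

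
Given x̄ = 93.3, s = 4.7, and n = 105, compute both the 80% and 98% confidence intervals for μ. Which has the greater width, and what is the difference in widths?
98% CI is wider by 0.99

df = 104
80% CI: t* = 1.290, (92.71, 93.89), width = 2 · t* · s/√n = 1.18
98% CI: t* = 2.363, (92.22, 94.38), width = 2 · t* · s/√n = 2.17

The 98% CI is wider by 2.17 - 1.18 = 0.99.
Higher confidence requires a wider interval.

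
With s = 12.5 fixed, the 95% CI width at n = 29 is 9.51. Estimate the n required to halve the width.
n ≈ 116

CI width ∝ 1/√n
To reduce width by factor 2, need √n to grow by 2 → need 2² = 4 times as many samples.

Current: n = 29, width = 9.51
New: n = 116, width ≈ 4.60

Width reduced by factor of 9.51/4.60 = 2.07.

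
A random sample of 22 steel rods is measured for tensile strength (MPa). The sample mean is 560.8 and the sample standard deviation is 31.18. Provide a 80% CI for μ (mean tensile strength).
(552.01, 569.59)

t-interval (σ unknown):
df = n - 1 = 21
t* = 1.323 for 80% confidence

Margin of error = t* · s/√n = 1.323 · 31.18/√22 = 8.79

CI: (552.01, 569.59)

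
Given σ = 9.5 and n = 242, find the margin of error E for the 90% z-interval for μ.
Margin of error = 1.00

Margin of error = z* · σ/√n
= 1.645 · 9.5/√242
= 1.645 · 9.5/15.5563
= 1.00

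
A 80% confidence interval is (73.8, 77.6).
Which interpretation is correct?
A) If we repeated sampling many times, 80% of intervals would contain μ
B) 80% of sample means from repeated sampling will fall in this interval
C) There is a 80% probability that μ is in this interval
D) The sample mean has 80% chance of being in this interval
A

A) Correct — this is the frequentist long-run coverage interpretation.
B) Wrong — coverage applies to intervals containing μ, not to future x̄ values.
C) Wrong — μ is fixed; the randomness lives in the interval, not in μ.
D) Wrong — x̄ is observed and sits in the interval by construction.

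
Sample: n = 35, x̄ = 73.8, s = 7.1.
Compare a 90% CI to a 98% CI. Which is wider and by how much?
98% CI is wider by 1.80

df = 34
90% CI: t* = 1.691, (71.77, 75.83), width = 2 · t* · s/√n = 4.06
98% CI: t* = 2.441, (70.87, 76.73), width = 2 · t* · s/√n = 5.86

The 98% CI is wider by 5.86 - 4.06 = 1.80.
Higher confidence requires a wider interval.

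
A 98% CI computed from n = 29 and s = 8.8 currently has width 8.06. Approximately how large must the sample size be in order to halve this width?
n ≈ 116

CI width ∝ 1/√n
To reduce width by factor 2, need √n to grow by 2 → need 2² = 4 times as many samples.

Current: n = 29, width = 8.06
New: n = 116, width ≈ 3.85

Width reduced by factor of 8.06/3.85 = 2.09.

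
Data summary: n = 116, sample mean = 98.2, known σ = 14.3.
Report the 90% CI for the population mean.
(96.02, 100.38)

z-interval (σ known):
z* = 1.645 for 90% confidence

Margin of error = z* · σ/√n = 1.645 · 14.3/√116 = 2.18

CI: (98.2 - 2.18, 98.2 + 2.18) = (96.02, 100.38)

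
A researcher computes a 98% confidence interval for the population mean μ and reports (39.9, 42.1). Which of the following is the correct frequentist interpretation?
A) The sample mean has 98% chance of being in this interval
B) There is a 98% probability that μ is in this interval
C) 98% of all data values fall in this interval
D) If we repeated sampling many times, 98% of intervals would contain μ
D

A) Wrong — x̄ is observed and sits in the interval by construction.
B) Wrong — μ is fixed; the randomness lives in the interval, not in μ.
C) Wrong — a CI is about the parameter μ, not individual data values.
D) Correct — this is the frequentist long-run coverage interpretation.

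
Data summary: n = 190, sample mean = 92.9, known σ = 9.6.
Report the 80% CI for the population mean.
(92.01, 93.79)

z-interval (σ known):
z* = 1.282 for 80% confidence

Margin of error = z* · σ/√n = 1.282 · 9.6/√190 = 0.89

CI: (92.9 - 0.89, 92.9 + 0.89) = (92.01, 93.79)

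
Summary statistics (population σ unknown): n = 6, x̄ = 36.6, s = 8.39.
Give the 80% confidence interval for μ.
(31.54, 41.66)

t-interval (σ unknown):
df = n - 1 = 5
t* = 1.476 for 80% confidence

Margin of error = t* · s/√n = 1.476 · 8.39/√6 = 5.06

CI: (31.54, 41.66)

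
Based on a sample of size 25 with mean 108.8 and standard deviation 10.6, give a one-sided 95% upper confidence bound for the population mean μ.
μ ≤ 112.43

Upper bound (one-sided):
t* = 1.711 (one-sided for 95%)
Upper bound = x̄ + t* · s/√n = 108.8 + 1.711 · 10.6/√25 = 112.43

We are 95% confident that μ ≤ 112.43.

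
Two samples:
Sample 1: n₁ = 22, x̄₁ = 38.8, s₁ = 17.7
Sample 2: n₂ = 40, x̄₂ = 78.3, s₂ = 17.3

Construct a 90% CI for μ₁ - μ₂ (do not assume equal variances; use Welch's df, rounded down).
(-47.34, -31.66)

Difference: x̄₁ - x̄₂ = -39.50
SE = √(s₁²/n₁ + s₂²/n₂) = √(17.7²/22 + 17.3²/40) = 4.6608
df = 42.54 → 42 (Welch–Satterthwaite, rounded down)
t* = 1.682

CI: -39.50 ± 1.682 · 4.6608 = -39.50 ± 7.84 = (-47.34, -31.66)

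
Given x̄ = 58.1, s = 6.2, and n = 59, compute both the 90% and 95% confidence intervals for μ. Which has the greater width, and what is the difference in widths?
95% CI is wider by 0.53

df = 58
90% CI: t* = 1.672, (56.75, 59.45), width = 2 · t* · s/√n = 2.70
95% CI: t* = 2.002, (56.48, 59.72), width = 2 · t* · s/√n = 3.23

The 95% CI is wider by 3.23 - 2.70 = 0.53.
Higher confidence requires a wider interval.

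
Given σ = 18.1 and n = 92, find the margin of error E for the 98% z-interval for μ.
Margin of error = 4.39

Margin of error = z* · σ/√n
= 2.326 · 18.1/√92
= 2.326 · 18.1/9.5917
= 4.39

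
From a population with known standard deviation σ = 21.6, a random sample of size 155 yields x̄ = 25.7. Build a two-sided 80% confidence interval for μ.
(23.48, 27.92)

z-interval (σ known):
z* = 1.282 for 80% confidence

Margin of error = z* · σ/√n = 1.282 · 21.6/√155 = 2.22

CI: (25.7 - 2.22, 25.7 + 2.22) = (23.48, 27.92)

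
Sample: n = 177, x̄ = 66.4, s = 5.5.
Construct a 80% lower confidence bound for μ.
μ ≥ 66.05

Lower bound (one-sided):
t* = 0.844 (one-sided for 80%)
Lower bound = x̄ - t* · s/√n = 66.4 - 0.844 · 5.5/√177 = 66.05

We are 80% confident that μ ≥ 66.05.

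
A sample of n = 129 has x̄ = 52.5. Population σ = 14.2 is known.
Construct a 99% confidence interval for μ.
(49.28, 55.72)

z-interval (σ known):
z* = 2.576 for 99% confidence

Margin of error = z* · σ/√n = 2.576 · 14.2/√129 = 3.22

CI: (52.5 - 3.22, 52.5 + 3.22) = (49.28, 55.72)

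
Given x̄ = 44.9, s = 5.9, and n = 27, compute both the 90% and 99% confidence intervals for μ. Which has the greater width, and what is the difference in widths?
99% CI is wider by 2.44

df = 26
90% CI: t* = 1.706, (42.96, 46.84), width = 2 · t* · s/√n = 3.87
99% CI: t* = 2.779, (41.74, 48.06), width = 2 · t* · s/√n = 6.31

The 99% CI is wider by 6.31 - 3.87 = 2.44.
Higher confidence requires a wider interval.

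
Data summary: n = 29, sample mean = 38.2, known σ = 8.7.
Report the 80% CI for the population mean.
(36.13, 40.27)

z-interval (σ known):
z* = 1.282 for 80% confidence

Margin of error = z* · σ/√n = 1.282 · 8.7/√29 = 2.07

CI: (38.2 - 2.07, 38.2 + 2.07) = (36.13, 40.27)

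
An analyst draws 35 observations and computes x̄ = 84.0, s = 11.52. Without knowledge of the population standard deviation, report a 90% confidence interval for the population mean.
(80.71, 87.29)

t-interval (σ unknown):
df = n - 1 = 34
t* = 1.691 for 90% confidence

Margin of error = t* · s/√n = 1.691 · 11.52/√35 = 3.29

CI: (80.71, 87.29)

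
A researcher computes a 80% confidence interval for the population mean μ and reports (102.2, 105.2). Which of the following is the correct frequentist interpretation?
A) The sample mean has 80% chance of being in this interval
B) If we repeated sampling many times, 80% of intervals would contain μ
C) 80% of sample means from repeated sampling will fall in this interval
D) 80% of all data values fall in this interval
B

A) Wrong — x̄ is observed and sits in the interval by construction.
B) Correct — this is the frequentist long-run coverage interpretation.
C) Wrong — coverage applies to intervals containing μ, not to future x̄ values.
D) Wrong — a CI is about the parameter μ, not individual data values.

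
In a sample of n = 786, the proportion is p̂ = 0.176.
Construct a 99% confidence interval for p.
(0.141, 0.211)

Proportion CI:
SE = √(p̂(1-p̂)/n) = √(0.176 · 0.824 / 786) = 0.01358

z* = 2.576
Margin = z* · SE = 2.576 · 0.01358 = 0.0350

CI: 0.176 ± 0.0350 = (0.141, 0.211)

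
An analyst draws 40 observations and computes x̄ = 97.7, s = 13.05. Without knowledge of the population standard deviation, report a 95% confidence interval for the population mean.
(93.53, 101.87)

t-interval (σ unknown):
df = n - 1 = 39
t* = 2.023 for 95% confidence

Margin of error = t* · s/√n = 2.023 · 13.05/√40 = 4.17

CI: (93.53, 101.87)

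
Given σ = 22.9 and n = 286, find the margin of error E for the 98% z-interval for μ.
Margin of error = 3.15

Margin of error = z* · σ/√n
= 2.326 · 22.9/√286
= 2.326 · 22.9/16.9115
= 3.15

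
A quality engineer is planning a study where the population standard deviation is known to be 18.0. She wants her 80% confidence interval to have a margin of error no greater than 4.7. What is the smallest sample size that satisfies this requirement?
n ≥ 25

For margin E ≤ 4.7:
n ≥ (z* · σ / E)²
n ≥ (1.282 · 18.0 / 4.7)²
n ≥ 24.11

Minimum n = 25 (rounding up)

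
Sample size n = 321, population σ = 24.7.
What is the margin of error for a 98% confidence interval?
Margin of error = 3.21

Margin of error = z* · σ/√n
= 2.326 · 24.7/√321
= 2.326 · 24.7/17.9165
= 3.21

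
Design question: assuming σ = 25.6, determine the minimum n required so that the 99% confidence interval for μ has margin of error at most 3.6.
n ≥ 336

For margin E ≤ 3.6:
n ≥ (z* · σ / E)²
n ≥ (2.576 · 25.6 / 3.6)²
n ≥ 335.56

Minimum n = 336 (rounding up)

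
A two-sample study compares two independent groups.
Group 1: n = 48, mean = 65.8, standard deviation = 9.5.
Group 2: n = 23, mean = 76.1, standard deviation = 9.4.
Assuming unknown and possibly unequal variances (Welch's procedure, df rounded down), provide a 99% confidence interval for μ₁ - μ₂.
(-16.75, -3.85)

Difference: x̄₁ - x̄₂ = -10.30
SE = √(s₁²/n₁ + s₂²/n₂) = √(9.5²/48 + 9.4²/23) = 2.3921
df = 43.88 → 43 (Welch–Satterthwaite, rounded down)
t* = 2.695

CI: -10.30 ± 2.695 · 2.3921 = -10.30 ± 6.45 = (-16.75, -3.85)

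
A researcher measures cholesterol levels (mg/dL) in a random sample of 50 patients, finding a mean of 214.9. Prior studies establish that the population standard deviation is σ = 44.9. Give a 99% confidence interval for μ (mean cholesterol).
(198.54, 231.26)

z-interval (σ known):
z* = 2.576 for 99% confidence

Margin of error = z* · σ/√n = 2.576 · 44.9/√50 = 16.36

CI: (214.9 - 16.36, 214.9 + 16.36) = (198.54, 231.26)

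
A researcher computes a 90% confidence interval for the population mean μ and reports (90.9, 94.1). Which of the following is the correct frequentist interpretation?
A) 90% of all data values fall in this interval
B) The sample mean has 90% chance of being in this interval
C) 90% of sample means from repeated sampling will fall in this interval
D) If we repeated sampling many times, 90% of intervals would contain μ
D

A) Wrong — a CI is about the parameter μ, not individual data values.
B) Wrong — x̄ is observed and sits in the interval by construction.
C) Wrong — coverage applies to intervals containing μ, not to future x̄ values.
D) Correct — this is the frequentist long-run coverage interpretation.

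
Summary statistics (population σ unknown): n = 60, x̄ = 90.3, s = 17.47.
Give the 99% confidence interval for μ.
(84.30, 96.30)

t-interval (σ unknown):
df = n - 1 = 59
t* = 2.662 for 99% confidence

Margin of error = t* · s/√n = 2.662 · 17.47/√60 = 6.00

CI: (84.30, 96.30)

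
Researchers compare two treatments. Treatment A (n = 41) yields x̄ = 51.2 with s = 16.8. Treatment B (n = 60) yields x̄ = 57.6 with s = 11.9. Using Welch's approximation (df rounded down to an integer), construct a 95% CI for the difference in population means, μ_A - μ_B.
(-12.47, -0.33)

Difference: x̄₁ - x̄₂ = -6.40
SE = √(s₁²/n₁ + s₂²/n₂) = √(16.8²/41 + 11.9²/60) = 3.0404
df = 66.81 → 66 (Welch–Satterthwaite, rounded down)
t* = 1.997

CI: -6.40 ± 1.997 · 3.0404 = -6.40 ± 6.07 = (-12.47, -0.33)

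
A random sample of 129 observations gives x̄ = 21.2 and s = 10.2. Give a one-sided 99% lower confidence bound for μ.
μ ≥ 19.08

Lower bound (one-sided):
t* = 2.356 (one-sided for 99%)
Lower bound = x̄ - t* · s/√n = 21.2 - 2.356 · 10.2/√129 = 19.08

We are 99% confident that μ ≥ 19.08.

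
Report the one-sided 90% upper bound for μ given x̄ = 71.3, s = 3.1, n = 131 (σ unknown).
μ ≤ 71.65

Upper bound (one-sided):
t* = 1.288 (one-sided for 90%)
Upper bound = x̄ + t* · s/√n = 71.3 + 1.288 · 3.1/√131 = 71.65

We are 90% confident that μ ≤ 71.65.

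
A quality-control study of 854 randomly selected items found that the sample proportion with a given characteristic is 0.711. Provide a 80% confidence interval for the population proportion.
(0.691, 0.731)

Proportion CI:
SE = √(p̂(1-p̂)/n) = √(0.711 · 0.289 / 854) = 0.01551

z* = 1.282
Margin = z* · SE = 1.282 · 0.01551 = 0.0199

CI: 0.711 ± 0.0199 = (0.691, 0.731)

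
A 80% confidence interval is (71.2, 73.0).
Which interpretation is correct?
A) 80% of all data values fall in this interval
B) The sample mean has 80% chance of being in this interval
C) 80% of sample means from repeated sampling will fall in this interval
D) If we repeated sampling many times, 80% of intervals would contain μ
D

A) Wrong — a CI is about the parameter μ, not individual data values.
B) Wrong — x̄ is observed and sits in the interval by construction.
C) Wrong — coverage applies to intervals containing μ, not to future x̄ values.
D) Correct — this is the frequentist long-run coverage interpretation.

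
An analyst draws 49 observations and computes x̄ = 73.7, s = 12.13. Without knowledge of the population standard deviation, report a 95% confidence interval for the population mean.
(70.22, 77.18)

t-interval (σ unknown):
df = n - 1 = 48
t* = 2.011 for 95% confidence

Margin of error = t* · s/√n = 2.011 · 12.13/√49 = 3.48

CI: (70.22, 77.18)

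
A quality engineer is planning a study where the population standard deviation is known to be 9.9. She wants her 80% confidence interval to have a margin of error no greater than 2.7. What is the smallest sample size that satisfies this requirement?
n ≥ 23

For margin E ≤ 2.7:
n ≥ (z* · σ / E)²
n ≥ (1.282 · 9.9 / 2.7)²
n ≥ 22.10

Minimum n = 23 (rounding up)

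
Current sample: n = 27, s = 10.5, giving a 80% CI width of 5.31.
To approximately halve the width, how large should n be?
n ≈ 108

CI width ∝ 1/√n
To reduce width by factor 2, need √n to grow by 2 → need 2² = 4 times as many samples.

Current: n = 27, width = 5.31
New: n = 108, width ≈ 2.61

Width reduced by factor of 5.31/2.61 = 2.03.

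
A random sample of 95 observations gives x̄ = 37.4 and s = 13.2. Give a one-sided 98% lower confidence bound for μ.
μ ≥ 34.58

Lower bound (one-sided):
t* = 2.083 (one-sided for 98%)
Lower bound = x̄ - t* · s/√n = 37.4 - 2.083 · 13.2/√95 = 34.58

We are 98% confident that μ ≥ 34.58.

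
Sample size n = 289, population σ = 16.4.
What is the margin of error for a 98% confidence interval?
Margin of error = 2.24

Margin of error = z* · σ/√n
= 2.326 · 16.4/√289
= 2.326 · 16.4/17.0000
= 2.24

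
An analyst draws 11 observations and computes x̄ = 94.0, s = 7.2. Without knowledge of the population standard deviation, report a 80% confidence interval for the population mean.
(91.02, 96.98)

t-interval (σ unknown):
df = n - 1 = 10
t* = 1.372 for 80% confidence

Margin of error = t* · s/√n = 1.372 · 7.2/√11 = 2.98

CI: (91.02, 96.98)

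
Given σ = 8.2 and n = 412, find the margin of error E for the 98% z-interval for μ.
Margin of error = 0.94

Margin of error = z* · σ/√n
= 2.326 · 8.2/√412
= 2.326 · 8.2/20.2978
= 0.94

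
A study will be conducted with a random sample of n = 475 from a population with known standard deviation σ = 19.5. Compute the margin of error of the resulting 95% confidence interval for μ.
Margin of error = 1.75

Margin of error = z* · σ/√n
= 1.960 · 19.5/√475
= 1.960 · 19.5/21.7945
= 1.75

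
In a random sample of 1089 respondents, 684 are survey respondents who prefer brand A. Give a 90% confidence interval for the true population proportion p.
(0.604, 0.652)

Proportion CI:
p̂ = 684/1089 = 0.62810
SE = √(p̂(1-p̂)/n) = √(0.62810 · 0.37190 / 1089) = 0.01465

z* = 1.645
Margin = z* · SE = 1.645 · 0.01465 = 0.0241

CI: 0.62810 ± 0.0241 = (0.604, 0.652)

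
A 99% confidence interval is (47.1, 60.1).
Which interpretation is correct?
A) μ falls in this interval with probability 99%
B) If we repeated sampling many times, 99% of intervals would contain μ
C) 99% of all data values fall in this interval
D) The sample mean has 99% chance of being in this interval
B

A) Wrong — μ is fixed; the randomness lives in the interval, not in μ.
B) Correct — this is the frequentist long-run coverage interpretation.
C) Wrong — a CI is about the parameter μ, not individual data values.
D) Wrong — x̄ is observed and sits in the interval by construction.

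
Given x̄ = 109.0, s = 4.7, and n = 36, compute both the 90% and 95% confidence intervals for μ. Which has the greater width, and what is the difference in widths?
95% CI is wider by 0.53

df = 35
90% CI: t* = 1.690, (107.68, 110.32), width = 2 · t* · s/√n = 2.65
95% CI: t* = 2.030, (107.41, 110.59), width = 2 · t* · s/√n = 3.18

The 95% CI is wider by 3.18 - 2.65 = 0.53.
Higher confidence requires a wider interval.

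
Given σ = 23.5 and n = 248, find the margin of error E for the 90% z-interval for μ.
Margin of error = 2.45

Margin of error = z* · σ/√n
= 1.645 · 23.5/√248
= 1.645 · 23.5/15.7480
= 2.45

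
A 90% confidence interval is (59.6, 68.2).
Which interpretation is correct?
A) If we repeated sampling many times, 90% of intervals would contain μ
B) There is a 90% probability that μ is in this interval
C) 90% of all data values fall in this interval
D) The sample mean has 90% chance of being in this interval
A

A) Correct — this is the frequentist long-run coverage interpretation.
B) Wrong — μ is fixed; the randomness lives in the interval, not in μ.
C) Wrong — a CI is about the parameter μ, not individual data values.
D) Wrong — x̄ is observed and sits in the interval by construction.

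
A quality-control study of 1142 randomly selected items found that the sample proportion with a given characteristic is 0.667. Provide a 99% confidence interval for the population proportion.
(0.631, 0.703)

Proportion CI:
SE = √(p̂(1-p̂)/n) = √(0.667 · 0.333 / 1142) = 0.01395

z* = 2.576
Margin = z* · SE = 2.576 · 0.01395 = 0.0359

CI: 0.667 ± 0.0359 = (0.631, 0.703)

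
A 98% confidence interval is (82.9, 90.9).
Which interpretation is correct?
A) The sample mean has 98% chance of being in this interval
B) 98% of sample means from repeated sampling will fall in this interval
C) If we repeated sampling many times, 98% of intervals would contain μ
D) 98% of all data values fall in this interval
C

A) Wrong — x̄ is observed and sits in the interval by construction.
B) Wrong — coverage applies to intervals containing μ, not to future x̄ values.
C) Correct — this is the frequentist long-run coverage interpretation.
D) Wrong — a CI is about the parameter μ, not individual data values.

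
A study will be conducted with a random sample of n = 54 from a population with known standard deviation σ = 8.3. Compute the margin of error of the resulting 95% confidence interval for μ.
Margin of error = 2.21

Margin of error = z* · σ/√n
= 1.960 · 8.3/√54
= 1.960 · 8.3/7.3485
= 2.21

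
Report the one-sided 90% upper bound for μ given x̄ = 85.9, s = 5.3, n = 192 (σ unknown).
μ ≤ 86.39

Upper bound (one-sided):
t* = 1.286 (one-sided for 90%)
Upper bound = x̄ + t* · s/√n = 85.9 + 1.286 · 5.3/√192 = 86.39

We are 90% confident that μ ≤ 86.39.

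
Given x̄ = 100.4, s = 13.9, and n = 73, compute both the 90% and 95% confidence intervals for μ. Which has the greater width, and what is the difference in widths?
95% CI is wider by 1.06

df = 72
90% CI: t* = 1.666, (97.69, 103.11), width = 2 · t* · s/√n = 5.42
95% CI: t* = 1.993, (97.16, 103.64), width = 2 · t* · s/√n = 6.48

The 95% CI is wider by 6.48 - 5.42 = 1.06.
Higher confidence requires a wider interval.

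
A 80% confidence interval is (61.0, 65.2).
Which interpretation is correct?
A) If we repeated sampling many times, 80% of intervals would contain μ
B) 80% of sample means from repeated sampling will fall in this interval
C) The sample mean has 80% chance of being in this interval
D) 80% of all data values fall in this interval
A

A) Correct — this is the frequentist long-run coverage interpretation.
B) Wrong — coverage applies to intervals containing μ, not to future x̄ values.
C) Wrong — x̄ is observed and sits in the interval by construction.
D) Wrong — a CI is about the parameter μ, not individual data values.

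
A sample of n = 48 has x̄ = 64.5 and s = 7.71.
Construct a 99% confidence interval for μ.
(61.51, 67.49)

t-interval (σ unknown):
df = n - 1 = 47
t* = 2.685 for 99% confidence

Margin of error = t* · s/√n = 2.685 · 7.71/√48 = 2.99

CI: (61.51, 67.49)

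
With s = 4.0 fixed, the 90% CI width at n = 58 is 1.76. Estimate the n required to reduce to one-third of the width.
n ≈ 522

CI width ∝ 1/√n
To reduce width by factor 3, need √n to grow by 3 → need 3² = 9 times as many samples.

Current: n = 58, width = 1.76
New: n = 522, width ≈ 0.58

Width reduced by factor of 1.76/0.58 = 3.03.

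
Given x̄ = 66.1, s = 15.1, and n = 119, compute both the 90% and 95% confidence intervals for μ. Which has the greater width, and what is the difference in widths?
95% CI is wider by 0.89

df = 118
90% CI: t* = 1.658, (63.80, 68.40), width = 2 · t* · s/√n = 4.59
95% CI: t* = 1.980, (63.36, 68.84), width = 2 · t* · s/√n = 5.48

The 95% CI is wider by 5.48 - 4.59 = 0.89.
Higher confidence requires a wider interval.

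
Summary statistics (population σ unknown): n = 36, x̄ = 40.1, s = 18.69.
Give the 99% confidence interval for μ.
(31.61, 48.59)

t-interval (σ unknown):
df = n - 1 = 35
t* = 2.724 for 99% confidence

Margin of error = t* · s/√n = 2.724 · 18.69/√36 = 8.49

CI: (31.61, 48.59)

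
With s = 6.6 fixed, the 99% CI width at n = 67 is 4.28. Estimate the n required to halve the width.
n ≈ 268

CI width ∝ 1/√n
To reduce width by factor 2, need √n to grow by 2 → need 2² = 4 times as many samples.

Current: n = 67, width = 4.28
New: n = 268, width ≈ 2.09

Width reduced by factor of 4.28/2.09 = 2.05.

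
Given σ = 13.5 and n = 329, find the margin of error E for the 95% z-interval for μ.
Margin of error = 1.46

Margin of error = z* · σ/√n
= 1.960 · 13.5/√329
= 1.960 · 13.5/18.1384
= 1.46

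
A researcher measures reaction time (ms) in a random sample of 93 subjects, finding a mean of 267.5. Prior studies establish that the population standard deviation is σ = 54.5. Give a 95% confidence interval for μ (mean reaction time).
(256.42, 278.58)

z-interval (σ known):
z* = 1.960 for 95% confidence

Margin of error = z* · σ/√n = 1.960 · 54.5/√93 = 11.08

CI: (267.5 - 11.08, 267.5 + 11.08) = (256.42, 278.58)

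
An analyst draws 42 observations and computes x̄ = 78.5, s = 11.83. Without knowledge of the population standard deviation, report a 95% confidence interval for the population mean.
(74.81, 82.19)

t-interval (σ unknown):
df = n - 1 = 41
t* = 2.020 for 95% confidence

Margin of error = t* · s/√n = 2.020 · 11.83/√42 = 3.69

CI: (74.81, 82.19)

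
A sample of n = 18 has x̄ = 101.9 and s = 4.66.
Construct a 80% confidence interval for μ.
(100.44, 103.36)

t-interval (σ unknown):
df = n - 1 = 17
t* = 1.333 for 80% confidence

Margin of error = t* · s/√n = 1.333 · 4.66/√18 = 1.46

CI: (100.44, 103.36)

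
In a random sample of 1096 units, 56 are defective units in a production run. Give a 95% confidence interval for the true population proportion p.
(0.038, 0.064)

Proportion CI:
p̂ = 56/1096 = 0.05109
SE = √(p̂(1-p̂)/n) = √(0.05109 · 0.94891 / 1096) = 0.00665

z* = 1.960
Margin = z* · SE = 1.960 · 0.00665 = 0.0130

CI: 0.05109 ± 0.0130 = (0.038, 0.064)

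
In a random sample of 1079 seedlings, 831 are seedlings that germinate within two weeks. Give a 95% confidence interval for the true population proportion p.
(0.745, 0.795)

Proportion CI:
p̂ = 831/1079 = 0.77016
SE = √(p̂(1-p̂)/n) = √(0.77016 · 0.22984 / 1079) = 0.01281

z* = 1.960
Margin = z* · SE = 1.960 · 0.01281 = 0.0251

CI: 0.77016 ± 0.0251 = (0.745, 0.795)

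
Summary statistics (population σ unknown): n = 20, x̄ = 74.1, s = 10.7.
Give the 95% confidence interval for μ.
(69.09, 79.11)

t-interval (σ unknown):
df = n - 1 = 19
t* = 2.093 for 95% confidence

Margin of error = t* · s/√n = 2.093 · 10.7/√20 = 5.01

CI: (69.09, 79.11)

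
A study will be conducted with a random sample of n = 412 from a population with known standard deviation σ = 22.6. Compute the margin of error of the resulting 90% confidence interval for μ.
Margin of error = 1.83

Margin of error = z* · σ/√n
= 1.645 · 22.6/√412
= 1.645 · 22.6/20.2978
= 1.83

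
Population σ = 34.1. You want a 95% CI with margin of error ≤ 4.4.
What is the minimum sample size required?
n ≥ 231

For margin E ≤ 4.4:
n ≥ (z* · σ / E)²
n ≥ (1.960 · 34.1 / 4.4)²
n ≥ 230.74

Minimum n = 231 (rounding up)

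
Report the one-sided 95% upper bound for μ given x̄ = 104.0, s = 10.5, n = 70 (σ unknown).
μ ≤ 106.09

Upper bound (one-sided):
t* = 1.667 (one-sided for 95%)
Upper bound = x̄ + t* · s/√n = 104.0 + 1.667 · 10.5/√70 = 106.09

We are 95% confident that μ ≤ 106.09.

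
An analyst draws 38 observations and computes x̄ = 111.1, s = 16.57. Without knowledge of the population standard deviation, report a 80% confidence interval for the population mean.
(107.59, 114.61)

t-interval (σ unknown):
df = n - 1 = 37
t* = 1.305 for 80% confidence

Margin of error = t* · s/√n = 1.305 · 16.57/√38 = 3.51

CI: (107.59, 114.61)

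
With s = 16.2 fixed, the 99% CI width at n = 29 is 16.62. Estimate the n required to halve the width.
n ≈ 116

CI width ∝ 1/√n
To reduce width by factor 2, need √n to grow by 2 → need 2² = 4 times as many samples.

Current: n = 29, width = 16.62
New: n = 116, width ≈ 7.88

Width reduced by factor of 16.62/7.88 = 2.11.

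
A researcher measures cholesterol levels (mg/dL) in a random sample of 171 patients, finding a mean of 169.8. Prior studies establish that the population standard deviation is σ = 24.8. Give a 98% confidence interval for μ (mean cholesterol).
(165.39, 174.21)

z-interval (σ known):
z* = 2.326 for 98% confidence

Margin of error = z* · σ/√n = 2.326 · 24.8/√171 = 4.41

CI: (169.8 - 4.41, 169.8 + 4.41) = (165.39, 174.21)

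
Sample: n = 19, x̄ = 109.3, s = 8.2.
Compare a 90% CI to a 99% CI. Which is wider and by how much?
99% CI is wider by 4.31

df = 18
90% CI: t* = 1.734, (106.04, 112.56), width = 2 · t* · s/√n = 6.52
99% CI: t* = 2.878, (103.89, 114.71), width = 2 · t* · s/√n = 10.83

The 99% CI is wider by 10.83 - 6.52 = 4.31.
Higher confidence requires a wider interval.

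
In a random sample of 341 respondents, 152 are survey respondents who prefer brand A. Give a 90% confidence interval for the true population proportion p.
(0.401, 0.490)

Proportion CI:
p̂ = 152/341 = 0.44575
SE = √(p̂(1-p̂)/n) = √(0.44575 · 0.55425 / 341) = 0.02692

z* = 1.645
Margin = z* · SE = 1.645 · 0.02692 = 0.0443

CI: 0.44575 ± 0.0443 = (0.401, 0.490)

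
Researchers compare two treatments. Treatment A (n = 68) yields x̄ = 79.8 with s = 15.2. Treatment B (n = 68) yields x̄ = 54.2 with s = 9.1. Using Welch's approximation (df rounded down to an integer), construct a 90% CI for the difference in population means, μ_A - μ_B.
(22.04, 29.16)

Difference: x̄₁ - x̄₂ = 25.60
SE = √(s₁²/n₁ + s₂²/n₂) = √(15.2²/68 + 9.1²/68) = 2.1484
df = 109.56 → 109 (Welch–Satterthwaite, rounded down)
t* = 1.659

CI: 25.60 ± 1.659 · 2.1484 = 25.60 ± 3.56 = (22.04, 29.16)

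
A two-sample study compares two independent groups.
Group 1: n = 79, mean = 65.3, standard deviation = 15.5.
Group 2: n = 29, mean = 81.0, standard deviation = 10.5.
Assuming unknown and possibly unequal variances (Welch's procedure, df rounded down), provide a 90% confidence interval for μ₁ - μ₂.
(-20.06, -11.34)

Difference: x̄₁ - x̄₂ = -15.70
SE = √(s₁²/n₁ + s₂²/n₂) = √(15.5²/79 + 10.5²/29) = 2.6159
df = 73.77 → 73 (Welch–Satterthwaite, rounded down)
t* = 1.666

CI: -15.70 ± 1.666 · 2.6159 = -15.70 ± 4.36 = (-20.06, -11.34)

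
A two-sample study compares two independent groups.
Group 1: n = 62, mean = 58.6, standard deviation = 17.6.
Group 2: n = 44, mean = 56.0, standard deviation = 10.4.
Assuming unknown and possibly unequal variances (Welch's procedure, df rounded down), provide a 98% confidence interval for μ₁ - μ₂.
(-3.85, 9.05)

Difference: x̄₁ - x̄₂ = 2.60
SE = √(s₁²/n₁ + s₂²/n₂) = √(17.6²/62 + 10.4²/44) = 2.7303
df = 101.08 → 101 (Welch–Satterthwaite, rounded down)
t* = 2.364

CI: 2.60 ± 2.364 · 2.7303 = 2.60 ± 6.45 = (-3.85, 9.05)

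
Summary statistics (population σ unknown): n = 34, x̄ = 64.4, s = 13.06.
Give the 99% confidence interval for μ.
(58.28, 70.52)

t-interval (σ unknown):
df = n - 1 = 33
t* = 2.733 for 99% confidence

Margin of error = t* · s/√n = 2.733 · 13.06/√34 = 6.12

CI: (58.28, 70.52)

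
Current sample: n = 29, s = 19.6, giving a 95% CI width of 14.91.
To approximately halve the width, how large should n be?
n ≈ 116

CI width ∝ 1/√n
To reduce width by factor 2, need √n to grow by 2 → need 2² = 4 times as many samples.

Current: n = 29, width = 14.91
New: n = 116, width ≈ 7.21

Width reduced by factor of 14.91/7.21 = 2.07.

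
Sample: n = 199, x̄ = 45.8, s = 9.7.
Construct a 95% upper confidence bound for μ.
μ ≤ 46.94

Upper bound (one-sided):
t* = 1.653 (one-sided for 95%)
Upper bound = x̄ + t* · s/√n = 45.8 + 1.653 · 9.7/√199 = 46.94

We are 95% confident that μ ≤ 46.94.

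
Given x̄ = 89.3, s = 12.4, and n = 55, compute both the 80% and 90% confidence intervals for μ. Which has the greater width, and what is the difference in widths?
90% CI is wider by 1.26

df = 54
80% CI: t* = 1.297, (87.13, 91.47), width = 2 · t* · s/√n = 4.34
90% CI: t* = 1.674, (86.50, 92.10), width = 2 · t* · s/√n = 5.60

The 90% CI is wider by 5.60 - 4.34 = 1.26.
Higher confidence requires a wider interval.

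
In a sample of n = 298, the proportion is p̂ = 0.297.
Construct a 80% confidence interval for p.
(0.263, 0.331)

Proportion CI:
SE = √(p̂(1-p̂)/n) = √(0.297 · 0.703 / 298) = 0.02647

z* = 1.282
Margin = z* · SE = 1.282 · 0.02647 = 0.0339

CI: 0.297 ± 0.0339 = (0.263, 0.331)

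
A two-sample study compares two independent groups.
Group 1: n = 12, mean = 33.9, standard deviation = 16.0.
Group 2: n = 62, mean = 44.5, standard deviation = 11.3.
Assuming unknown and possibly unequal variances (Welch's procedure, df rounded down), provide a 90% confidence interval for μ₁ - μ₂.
(-19.17, -2.03)

Difference: x̄₁ - x̄₂ = -10.60
SE = √(s₁²/n₁ + s₂²/n₂) = √(16.0²/12 + 11.3²/62) = 4.8366
df = 13.20 → 13 (Welch–Satterthwaite, rounded down)
t* = 1.771

CI: -10.60 ± 1.771 · 4.8366 = -10.60 ± 8.57 = (-19.17, -2.03)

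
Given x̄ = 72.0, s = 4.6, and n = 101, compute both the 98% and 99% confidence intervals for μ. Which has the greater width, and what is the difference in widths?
99% CI is wider by 0.24

df = 100
98% CI: t* = 2.364, (70.92, 73.08), width = 2 · t* · s/√n = 2.16
99% CI: t* = 2.626, (70.80, 73.20), width = 2 · t* · s/√n = 2.40

The 99% CI is wider by 2.40 - 2.16 = 0.24.
Higher confidence requires a wider interval.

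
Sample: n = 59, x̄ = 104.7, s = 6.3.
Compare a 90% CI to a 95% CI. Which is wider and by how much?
95% CI is wider by 0.54

df = 58
90% CI: t* = 1.672, (103.33, 106.07), width = 2 · t* · s/√n = 2.74
95% CI: t* = 2.002, (103.06, 106.34), width = 2 · t* · s/√n = 3.28

The 95% CI is wider by 3.28 - 2.74 = 0.54.
Higher confidence requires a wider interval.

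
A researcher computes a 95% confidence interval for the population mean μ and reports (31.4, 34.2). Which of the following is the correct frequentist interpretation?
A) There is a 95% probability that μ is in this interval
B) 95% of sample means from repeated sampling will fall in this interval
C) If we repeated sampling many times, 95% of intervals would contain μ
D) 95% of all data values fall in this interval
C

A) Wrong — μ is fixed; the randomness lives in the interval, not in μ.
B) Wrong — coverage applies to intervals containing μ, not to future x̄ values.
C) Correct — this is the frequentist long-run coverage interpretation.
D) Wrong — a CI is about the parameter μ, not individual data values.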